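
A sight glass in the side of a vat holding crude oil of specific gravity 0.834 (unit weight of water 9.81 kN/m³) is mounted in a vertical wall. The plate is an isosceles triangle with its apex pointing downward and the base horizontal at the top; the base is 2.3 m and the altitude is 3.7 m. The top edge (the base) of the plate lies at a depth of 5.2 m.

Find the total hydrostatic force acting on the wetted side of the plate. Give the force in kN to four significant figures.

F ≈ 224.0 kN

γ = 0.834 × 9.81 = 8.18154 kN/m³.
With the apex down, the centroid sits h/3 = 3.7/3 = 1.23333 m below the base (the top edge), so the centroid depth is h_c = 5.2 + 1.23333 = 6.43333 m.
A = ½ × 2.3 × 3.7 = 4.255 m².
Resultant F = γ·h_c·A = 8.18154 × 6.43333 × 4.255 = 223.96 kN.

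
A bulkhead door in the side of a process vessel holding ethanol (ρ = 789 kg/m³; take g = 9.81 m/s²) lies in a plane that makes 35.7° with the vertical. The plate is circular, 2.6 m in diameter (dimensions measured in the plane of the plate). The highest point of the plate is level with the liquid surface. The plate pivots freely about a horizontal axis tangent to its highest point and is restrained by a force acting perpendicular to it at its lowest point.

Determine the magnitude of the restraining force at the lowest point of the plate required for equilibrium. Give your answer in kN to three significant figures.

P ≈ 27.1 kN

γ = ρg = 789 × 9.81 / 1000 = 7.74009 kN/m³.
The plate makes 35.7° with the vertical, i.e. θ = 90° − 35.7° = 54.3° to the horizontal. Measuring y along the incline from the free-surface line, vertical depth h = y·sinθ with sinθ = 0.812084.
The centroid is at the centre, 1.3 m below the top of the plate, so y_c = 1.3 m and h_c = 1.3 × 0.812084 = 1.05571 m.
A = π(1.3)² = 5.30929 m².
Resultant F = γ·h_c·A = 7.74009 × 1.05571 × 5.30929 = 43.3838 kN.
I_c = πr⁴/4 = π × 1.3⁴/4 = 2.24318 m⁴.
Centre of pressure: y_p = y_c + I_c/(y_c·A) = 1.3 + 2.24318/(1.3 × 5.30929) = 1.3 + 0.325001 = 1.625 m along the plane.
The resultant acts 1.3 + 0.325001 = 1.625 m (along the plate) below the hinge at the top edge, so the moment about the hinge is M = F × 1.625 = 43.3838 × 1.625 = 70.4987 kN·m.
A normal force at the bottom, 2.6 m from the hinge, must supply this moment: P = 70.4987/2.6 = 27.1149 kN.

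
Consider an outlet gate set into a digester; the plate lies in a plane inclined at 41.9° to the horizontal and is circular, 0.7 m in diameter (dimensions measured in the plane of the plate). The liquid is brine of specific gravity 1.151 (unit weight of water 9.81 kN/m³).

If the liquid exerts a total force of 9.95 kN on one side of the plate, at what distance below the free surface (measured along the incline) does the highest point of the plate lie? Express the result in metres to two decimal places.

y_top ≈ 3.08 m

γ = 1.151 × 9.81 = 11.29131 kN/m³.
A = π(0.35)² = 0.384845 m².
From F = γ·h_c·A, the centroid depth is h_c = 9.95/(11.29131 × 0.384845) = 2.28978 m.
Let θ = 41.9° be the plate's angle to the horizontal; measure y along the incline from where the plane meets the free surface. Vertical depth h = y·sinθ with sinθ = 0.667833.
Along the incline, y_c = h_c/sinθ = 2.28978/0.667833 = 3.42867 m.
The centroid is at the centre, 0.35 m below the top of the plate, so the highest point sits at y_top = 3.42867 − 0.35 = 3.07867 m along the incline.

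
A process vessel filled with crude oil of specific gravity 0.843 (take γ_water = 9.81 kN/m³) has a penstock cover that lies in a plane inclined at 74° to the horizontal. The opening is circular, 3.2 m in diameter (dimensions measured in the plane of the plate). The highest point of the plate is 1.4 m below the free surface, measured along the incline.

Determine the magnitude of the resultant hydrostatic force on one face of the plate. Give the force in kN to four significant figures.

γ = 0.843 × 9.81 = 8.26983 kN/m³.
Let θ = 74° be the plate's angle to the horizontal; measure y along the incline from where the plane meets the free surface. Vertical depth h = y·sinθ with sinθ = 0.961262.
The centroid is at the centre, 1.6 m below the top of the plate, so y_c = 1.4 + 1.6 = 3 m and h_c = 3 × 0.961262 = 2.88379 m.
A = π(1.6)² = 8.04248 m².
Resultant F = γ·h_c·A = 8.26983 × 2.88379 × 8.04248 = 191.801 kN.

F ≈ 191.8 kN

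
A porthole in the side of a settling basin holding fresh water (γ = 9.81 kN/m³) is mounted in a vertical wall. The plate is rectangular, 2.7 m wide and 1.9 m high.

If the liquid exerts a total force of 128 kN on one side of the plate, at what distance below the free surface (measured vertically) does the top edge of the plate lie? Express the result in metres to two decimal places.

γ = 9.81 kN/m³.
A = 2.7 × 1.9 = 5.13 m².
From F = γ·h_c·A, the centroid depth is h_c = 128/(9.81 × 5.13) = 2.54345 m.
The centroid lies 1.9/2 = 0.95 m below the top edge, so the top edge sits at h_top = 2.54345 − 0.95 = 1.59345 m below the surface.

d_top ≈ 1.59 m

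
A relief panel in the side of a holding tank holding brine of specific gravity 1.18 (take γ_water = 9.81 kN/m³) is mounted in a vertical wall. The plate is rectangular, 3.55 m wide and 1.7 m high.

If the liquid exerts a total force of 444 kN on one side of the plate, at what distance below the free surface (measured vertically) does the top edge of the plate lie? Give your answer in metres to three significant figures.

γ = 1.18 × 9.81 = 11.5758 kN/m³.
A = 3.55 × 1.7 = 6.035 m².
From F = γ·h_c·A, the centroid depth is h_c = 444/(11.5758 × 6.035) = 6.35557 m.
The centroid lies 1.7/2 = 0.85 m below the top edge, so the top edge sits at h_top = 6.35557 − 0.85 = 5.50557 m below the surface.

d_top ≈ 5.51 m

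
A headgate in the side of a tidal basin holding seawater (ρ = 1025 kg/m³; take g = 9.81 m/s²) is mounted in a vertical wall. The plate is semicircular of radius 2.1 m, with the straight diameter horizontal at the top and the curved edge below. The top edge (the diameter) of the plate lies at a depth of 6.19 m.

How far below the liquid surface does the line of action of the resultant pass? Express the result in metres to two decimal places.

h_p = 7.12 m

γ = ρg = 1025 × 9.81 / 1000 = 10.05525 kN/m³.
The centroid of a semicircle lies 4r/(3π) = 0.891268 m from the diameter, here below the top edge, so the centroid depth is h_c = 6.19 + 0.891268 = 7.08127 m.
A = πr²/2 = π × 2.1²/2 = 6.92721 m².
Resultant F = γ·h_c·A = 10.05525 × 7.08127 × 6.92721 = 493.245 kN.
I_c = (π/8 − 8/(9π))·r⁴ = 0.109757 × 2.1⁴ = 2.13457 m⁴.
Centre of pressure: y_p = y_c + I_c/(y_c·A) = 7.08127 + 2.13457/(7.08127 × 6.92721) = 7.08127 + 0.0435152 = 7.12479 m along the plane.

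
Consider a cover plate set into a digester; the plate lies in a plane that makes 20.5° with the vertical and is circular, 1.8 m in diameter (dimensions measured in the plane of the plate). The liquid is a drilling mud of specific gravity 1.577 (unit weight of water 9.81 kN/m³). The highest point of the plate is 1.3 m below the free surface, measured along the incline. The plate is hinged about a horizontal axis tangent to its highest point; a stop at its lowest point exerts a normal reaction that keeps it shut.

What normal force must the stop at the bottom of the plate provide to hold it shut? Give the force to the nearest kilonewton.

γ = 1.577 × 9.81 = 15.47037 kN/m³.
The plate makes 20.5° with the vertical, i.e. θ = 90° − 20.5° = 69.5° to the horizontal. Measuring y along the incline from the free-surface line, vertical depth h = y·sinθ with sinθ = 0.936672.
The centroid is at the centre, 0.9 m below the top of the plate, so y_c = 1.3 + 0.9 = 2.2 m and h_c = 2.2 × 0.936672 = 2.06068 m.
A = π(0.9)² = 2.54469 m².
Resultant F = γ·h_c·A = 15.47037 × 2.06068 × 2.54469 = 81.1234 kN.
I_c = πr⁴/4 = π × 0.9⁴/4 = 0.5153 m⁴.
Centre of pressure: y_p = y_c + I_c/(y_c·A) = 2.2 + 0.5153/(2.2 × 2.54469) = 2.2 + 0.0920455 = 2.29205 m along the plane.
The resultant acts 0.9 + 0.0920455 = 0.992046 m (along the plate) below the hinge at the top edge, so the moment about the hinge is M = F × 0.992046 = 81.1234 × 0.992046 = 80.4781 kN·m.
A normal force at the bottom, 1.8 m from the hinge, must supply this moment: P = 80.4781/1.8 = 44.7101 kN.

P ≈ 45 kN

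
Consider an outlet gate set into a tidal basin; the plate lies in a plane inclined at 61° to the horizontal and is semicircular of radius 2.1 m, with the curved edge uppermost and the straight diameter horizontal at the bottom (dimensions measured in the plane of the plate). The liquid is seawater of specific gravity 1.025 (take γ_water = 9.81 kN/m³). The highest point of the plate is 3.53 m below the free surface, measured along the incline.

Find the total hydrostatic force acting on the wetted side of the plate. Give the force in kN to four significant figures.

γ = 1.025 × 9.81 = 10.05525 kN/m³.
Let θ = 61° be the plate's angle to the horizontal; measure y along the incline from where the plane meets the free surface. Vertical depth h = y·sinθ with sinθ = 0.874620.
The centroid lies 4r/(3π) = 0.891268 m above the diameter, so r − 4r/(3π) = 2.1 − 0.891268 = 1.20873 m below the topmost point, so y_c = 3.53 + 1.20873 = 4.73873 m and h_c = 4.73873 × 0.874620 = 4.14459 m.
A = πr²/2 = π × 2.1²/2 = 6.92721 m².
Resultant F = γ·h_c·A = 10.05525 × 4.14459 × 6.92721 = 288.691 kN.

F ≈ 288.7 kN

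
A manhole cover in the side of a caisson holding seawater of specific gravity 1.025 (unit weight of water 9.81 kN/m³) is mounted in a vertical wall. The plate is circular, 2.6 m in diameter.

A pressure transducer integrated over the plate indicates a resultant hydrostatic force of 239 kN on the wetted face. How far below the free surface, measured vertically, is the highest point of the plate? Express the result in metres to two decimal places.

γ = 1.025 × 9.81 = 10.05525 kN/m³.
A = π(1.3)² = 5.30929 m².
From F = γ·h_c·A, the centroid depth is h_c = 239/(10.05525 × 5.30929) = 4.47681 m.
The centroid is at the centre, 1.3 m below the top of the plate, so the highest point sits at h_top = 4.47681 − 1.3 = 3.17681 m below the surface.

d_top ≈ 3.18 m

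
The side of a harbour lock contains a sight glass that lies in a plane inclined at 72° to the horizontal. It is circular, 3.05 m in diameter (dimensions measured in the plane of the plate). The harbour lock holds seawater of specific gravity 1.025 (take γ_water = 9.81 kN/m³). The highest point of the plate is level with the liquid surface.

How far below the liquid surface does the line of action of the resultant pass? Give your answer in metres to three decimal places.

h_p = 1.813 m

γ = 1.025 × 9.81 = 10.05525 kN/m³.
Let θ = 72° be the plate's angle to the horizontal; measure y along the incline from where the plane meets the free surface. Vertical depth h = y·sinθ with sinθ = 0.951057.
The centroid is at the centre, 1.525 m below the top of the plate, so y_c = 1.525 m and h_c = 1.525 × 0.951057 = 1.45036 m.
A = π(1.525)² = 7.30617 m².
Resultant F = γ·h_c·A = 10.05525 × 1.45036 × 7.30617 = 106.551 kN.
I_c = πr⁴/4 = π × 1.525⁴/4 = 4.24785 m⁴.
Centre of pressure: y_p = y_c + I_c/(y_c·A) = 1.525 + 4.24785/(1.525 × 7.30617) = 1.525 + 0.38125 = 1.90625 m along the plane.
Vertically, h_p = y_p·sinθ = 1.90625 × 0.951057 = 1.81295 m.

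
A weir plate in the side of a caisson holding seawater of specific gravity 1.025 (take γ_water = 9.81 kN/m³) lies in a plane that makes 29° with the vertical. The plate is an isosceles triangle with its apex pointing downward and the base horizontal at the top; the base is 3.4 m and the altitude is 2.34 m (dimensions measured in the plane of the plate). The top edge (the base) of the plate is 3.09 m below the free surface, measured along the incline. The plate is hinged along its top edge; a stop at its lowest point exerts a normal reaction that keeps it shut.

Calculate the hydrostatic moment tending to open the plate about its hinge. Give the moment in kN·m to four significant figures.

γ = 1.025 × 9.81 = 10.05525 kN/m³.
The plate makes 29° with the vertical, i.e. θ = 90° − 29° = 61° to the horizontal. Measuring y along the incline from the free-surface line, vertical depth h = y·sinθ with sinθ = 0.874620.
With the apex down, the centroid sits h/3 = 2.34/3 = 0.78 m below the base (the top edge), so y_c = 3.09 + 0.78 = 3.87 m and h_c = 3.87 × 0.874620 = 3.38478 m.
A = ½ × 3.4 × 2.34 = 3.978 m².
Resultant F = γ·h_c·A = 10.05525 × 3.38478 × 3.978 = 135.39 kN.
I_c = b·h³/36 = 3.4 × 2.34³/36 = 1.21011 m⁴.
Centre of pressure: y_p = y_c + I_c/(y_c·A) = 3.87 + 1.21011/(3.87 × 3.978) = 3.87 + 0.0786048 = 3.9486 m along the plane.
The resultant acts 0.78 + 0.0786048 = 0.858605 m (along the plate) below the hinge at the top edge, so the moment about the hinge is M = F × 0.858605 = 135.39 × 0.858605 = 116.247 kN·m.

M ≈ 116.2 kN·m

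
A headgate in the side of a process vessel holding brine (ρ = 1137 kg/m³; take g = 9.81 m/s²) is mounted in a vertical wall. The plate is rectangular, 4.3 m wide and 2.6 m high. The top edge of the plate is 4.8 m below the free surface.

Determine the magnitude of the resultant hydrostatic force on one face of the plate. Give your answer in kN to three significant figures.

γ = ρg = 1137 × 9.81 / 1000 = 11.15397 kN/m³.
The centroid lies 2.6/2 = 1.3 m below the top edge, so the centroid depth is h_c = 4.8 + 1.3 = 6.1 m.
A = 4.3 × 2.6 = 11.18 m².
Resultant F = γ·h_c·A = 11.15397 × 6.1 × 11.18 = 760.678 kN.

F ≈ 761 kN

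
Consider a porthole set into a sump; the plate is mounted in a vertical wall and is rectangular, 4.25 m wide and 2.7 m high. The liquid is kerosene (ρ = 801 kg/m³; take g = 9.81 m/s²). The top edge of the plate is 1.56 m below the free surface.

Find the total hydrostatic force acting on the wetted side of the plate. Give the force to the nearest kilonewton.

γ = ρg = 801 × 9.81 / 1000 = 7.85781 kN/m³.
The centroid lies 2.7/2 = 1.35 m below the top edge, so the centroid depth is h_c = 1.56 + 1.35 = 2.91 m.
A = 4.25 × 2.7 = 11.475 m².
Resultant F = γ·h_c·A = 7.85781 × 2.91 × 11.475 = 262.39 kN.

F ≈ 262 kN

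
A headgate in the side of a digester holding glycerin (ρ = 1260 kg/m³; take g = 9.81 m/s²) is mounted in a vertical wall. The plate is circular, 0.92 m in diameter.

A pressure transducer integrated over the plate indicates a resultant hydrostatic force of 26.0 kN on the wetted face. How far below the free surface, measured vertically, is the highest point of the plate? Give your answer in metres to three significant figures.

γ = ρg = 1260 × 9.81 / 1000 = 12.3606 kN/m³.
A = π(0.46)² = 0.664761 m².
From F = γ·h_c·A, the centroid depth is h_c = 26.0/(12.3606 × 0.664761) = 3.16423 m.
The centroid is at the centre, 0.46 m below the top of the plate, so the highest point sits at h_top = 3.16423 − 0.46 = 2.70423 m below the surface.

d_top ≈ 2.70 m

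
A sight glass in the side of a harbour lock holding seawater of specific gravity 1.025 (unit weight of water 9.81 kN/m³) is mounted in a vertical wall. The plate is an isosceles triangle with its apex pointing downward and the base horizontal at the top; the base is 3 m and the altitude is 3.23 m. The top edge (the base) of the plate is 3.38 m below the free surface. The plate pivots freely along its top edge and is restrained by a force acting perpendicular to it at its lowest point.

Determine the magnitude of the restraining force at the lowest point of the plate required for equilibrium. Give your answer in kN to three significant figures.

γ = 1.025 × 9.81 = 10.05525 kN/m³.
With the apex down, the centroid sits h/3 = 3.23/3 = 1.07667 m below the base (the top edge), so the centroid depth is h_c = 3.38 + 1.07667 = 4.45667 m.
A = ½ × 3 × 3.23 = 4.845 m².
Resultant F = γ·h_c·A = 10.05525 × 4.45667 × 4.845 = 217.119 kN.
I_c = b·h³/36 = 3 × 3.23³/36 = 2.80819 m⁴.
Centre of pressure: y_p = y_c + I_c/(y_c·A) = 4.45667 + 2.80819/(4.45667 × 4.845) = 4.45667 + 0.130054 = 4.58672 m along the plane.
The resultant acts 1.07667 + 0.130054 = 1.20672 m (along the plate) below the hinge at the top edge, so the moment about the hinge is M = F × 1.20672 = 217.119 × 1.20672 = 262.002 kN·m.
A normal force at the bottom, 3.23 m from the hinge, must supply this moment: P = 262.002/3.23 = 81.1152 kN.

P ≈ 81.1 kN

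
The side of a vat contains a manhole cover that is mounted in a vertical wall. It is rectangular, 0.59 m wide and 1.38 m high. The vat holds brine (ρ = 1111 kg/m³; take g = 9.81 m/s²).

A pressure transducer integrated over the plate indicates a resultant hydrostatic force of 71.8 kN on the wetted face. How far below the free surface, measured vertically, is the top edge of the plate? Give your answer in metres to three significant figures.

γ = ρg = 1111 × 9.81 / 1000 = 10.89891 kN/m³.
A = 0.59 × 1.38 = 0.8142 m².
From F = γ·h_c·A, the centroid depth is h_c = 71.8/(10.89891 × 0.8142) = 8.09115 m.
The centroid lies 1.38/2 = 0.69 m below the top edge, so the top edge sits at h_top = 8.09115 − 0.69 = 7.40115 m below the surface.

d_top ≈ 7.40 m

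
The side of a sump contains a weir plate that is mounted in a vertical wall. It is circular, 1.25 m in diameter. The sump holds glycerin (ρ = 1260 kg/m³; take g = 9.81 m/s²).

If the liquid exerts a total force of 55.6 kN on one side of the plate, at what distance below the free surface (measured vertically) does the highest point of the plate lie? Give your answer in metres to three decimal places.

γ = ρg = 1260 × 9.81 / 1000 = 12.3606 kN/m³.
A = π(0.625)² = 1.22718 m².
From F = γ·h_c·A, the centroid depth is h_c = 55.6/(12.3606 × 1.22718) = 3.66545 m.
The centroid is at the centre, 0.625 m below the top of the plate, so the highest point sits at h_top = 3.66545 − 0.625 = 3.04045 m below the surface.

d_top ≈ 3.040 m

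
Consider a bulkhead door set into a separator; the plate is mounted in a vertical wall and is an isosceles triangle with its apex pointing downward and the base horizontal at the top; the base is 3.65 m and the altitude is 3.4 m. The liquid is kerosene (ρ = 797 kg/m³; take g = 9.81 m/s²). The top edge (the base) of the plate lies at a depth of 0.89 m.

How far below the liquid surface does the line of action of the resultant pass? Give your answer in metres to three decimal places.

h_p = 2.341 m

γ = ρg = 797 × 9.81 / 1000 = 7.81857 kN/m³.
With the apex down, the centroid sits h/3 = 3.4/3 = 1.13333 m below the base (the top edge), so the centroid depth is h_c = 0.89 + 1.13333 = 2.02333 m.
A = ½ × 3.65 × 3.4 = 6.205 m².
Resultant F = γ·h_c·A = 7.81857 × 2.02333 × 6.205 = 98.1603 kN.
I_c = b·h³/36 = 3.65 × 3.4³/36 = 3.98499 m⁴.
Centre of pressure: y_p = y_c + I_c/(y_c·A) = 2.02333 + 3.98499/(2.02333 × 6.205) = 2.02333 + 0.317409 = 2.34074 m along the plane.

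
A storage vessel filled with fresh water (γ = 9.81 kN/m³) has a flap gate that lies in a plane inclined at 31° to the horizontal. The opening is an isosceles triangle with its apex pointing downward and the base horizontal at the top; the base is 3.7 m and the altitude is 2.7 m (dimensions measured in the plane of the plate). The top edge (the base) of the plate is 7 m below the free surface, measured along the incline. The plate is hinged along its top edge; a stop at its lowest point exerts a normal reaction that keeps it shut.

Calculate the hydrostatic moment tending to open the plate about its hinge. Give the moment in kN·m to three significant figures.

M ≈ 190 kN·m

γ = 9.81 kN/m³.
Let θ = 31° be the plate's angle to the horizontal; measure y along the incline from where the plane meets the free surface. Vertical depth h = y·sinθ with sinθ = 0.515038.
With the apex down, the centroid sits h/3 = 2.7/3 = 0.9 m below the base (the top edge), so y_c = 7 + 0.9 = 7.9 m and h_c = 7.9 × 0.515038 = 4.0688 m.
A = ½ × 3.7 × 2.7 = 4.995 m².
Resultant F = γ·h_c·A = 9.81 × 4.0688 × 4.995 = 199.375 kN.
I_c = b·h³/36 = 3.7 × 2.7³/36 = 2.02298 m⁴.
Centre of pressure: y_p = y_c + I_c/(y_c·A) = 7.9 + 2.02298/(7.9 × 4.995) = 7.9 + 0.0512659 = 7.95127 m along the plane.
The resultant acts 0.9 + 0.0512659 = 0.951266 m (along the plate) below the hinge at the top edge, so the moment about the hinge is M = F × 0.951266 = 199.375 × 0.951266 = 189.659 kN·m.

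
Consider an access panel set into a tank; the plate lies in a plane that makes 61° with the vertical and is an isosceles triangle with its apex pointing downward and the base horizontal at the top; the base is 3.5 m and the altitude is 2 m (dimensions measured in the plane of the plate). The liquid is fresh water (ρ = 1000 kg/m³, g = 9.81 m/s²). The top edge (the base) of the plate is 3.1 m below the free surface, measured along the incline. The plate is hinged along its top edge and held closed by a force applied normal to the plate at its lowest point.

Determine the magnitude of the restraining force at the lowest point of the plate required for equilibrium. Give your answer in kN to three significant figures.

γ = ρg = 1000 × 9.81 = 9810 N/m³ = 9.81 kN/m³.
The plate makes 61° with the vertical, i.e. θ = 90° − 61° = 29° to the horizontal. Measuring y along the incline from the free-surface line, vertical depth h = y·sinθ with sinθ = 0.484810.
With the apex down, the centroid sits h/3 = 2/3 = 0.666667 m below the base (the top edge), so y_c = 3.1 + 0.666667 = 3.76667 m and h_c = 3.76667 × 0.484810 = 1.82612 m.
A = ½ × 3.5 × 2 = 3.5 m².
Resultant F = γ·h_c·A = 9.81 × 1.82612 × 3.5 = 62.6998 kN.
I_c = b·h³/36 = 3.5 × 2³/36 = 0.777778 m⁴.
Centre of pressure: y_p = y_c + I_c/(y_c·A) = 3.76667 + 0.777778/(3.76667 × 3.5) = 3.76667 + 0.058997 = 3.82567 m along the plane.
The resultant acts 0.666667 + 0.058997 = 0.725664 m (along the plate) below the hinge at the top edge, so the moment about the hinge is M = F × 0.725664 = 62.6998 × 0.725664 = 45.499 kN·m.
A normal force at the bottom, 2 m from the hinge, must supply this moment: P = 45.499/2 = 22.7495 kN.

P ≈ 22.7 kN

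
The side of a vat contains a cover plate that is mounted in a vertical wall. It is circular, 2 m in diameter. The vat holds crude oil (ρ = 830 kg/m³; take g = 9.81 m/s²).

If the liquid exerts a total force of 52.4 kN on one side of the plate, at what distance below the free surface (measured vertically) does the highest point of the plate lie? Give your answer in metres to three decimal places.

d_top ≈ 1.048 m

γ = ρg = 830 × 9.81 / 1000 = 8.1423 kN/m³.
A = π(1)² = 3.14159 m².
From F = γ·h_c·A, the centroid depth is h_c = 52.4/(8.1423 × 3.14159) = 2.04849 m.
The centroid is at the centre, 1 m below the top of the plate, so the highest point sits at h_top = 2.04849 − 1 = 1.04849 m below the surface.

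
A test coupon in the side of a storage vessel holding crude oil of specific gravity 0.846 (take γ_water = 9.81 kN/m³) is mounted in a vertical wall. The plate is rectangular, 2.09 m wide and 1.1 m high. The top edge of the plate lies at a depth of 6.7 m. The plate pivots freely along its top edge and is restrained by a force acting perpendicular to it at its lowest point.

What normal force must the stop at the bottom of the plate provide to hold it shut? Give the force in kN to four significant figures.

γ = 0.846 × 9.81 = 8.29926 kN/m³.
The centroid lies 1.1/2 = 0.55 m below the top edge, so the centroid depth is h_c = 6.7 + 0.55 = 7.25 m.
A = 2.09 × 1.1 = 2.299 m².
Resultant F = γ·h_c·A = 8.29926 × 7.25 × 2.299 = 138.33 kN.
I_c = b·h³/12 = 2.09 × 1.1³/12 = 0.231816 m⁴.
Centre of pressure: y_p = y_c + I_c/(y_c·A) = 7.25 + 0.231816/(7.25 × 2.299) = 7.25 + 0.0139081 = 7.26391 m along the plane.
The resultant acts 0.55 + 0.0139081 = 0.563908 m (along the plate) below the hinge at the top edge, so the moment about the hinge is M = F × 0.563908 = 138.33 × 0.563908 = 78.0054 kN·m.
A normal force at the bottom, 1.1 m from the hinge, must supply this moment: P = 78.0054/1.1 = 70.914 kN.

P ≈ 70.91 kN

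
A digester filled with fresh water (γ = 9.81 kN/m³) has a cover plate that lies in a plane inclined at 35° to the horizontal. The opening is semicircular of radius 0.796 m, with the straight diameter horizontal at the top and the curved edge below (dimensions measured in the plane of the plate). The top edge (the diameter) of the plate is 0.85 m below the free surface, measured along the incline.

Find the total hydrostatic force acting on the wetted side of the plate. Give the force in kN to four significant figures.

γ = 9.81 kN/m³.
Let θ = 35° be the plate's angle to the horizontal; measure y along the incline from where the plane meets the free surface. Vertical depth h = y·sinθ with sinθ = 0.573576.
The centroid of a semicircle lies 4r/(3π) = 0.337833 m from the diameter, here below the top edge, so y_c = 0.85 + 0.337833 = 1.18783 m and h_c = 1.18783 × 0.573576 = 0.681311 m.
A = πr²/2 = π × 0.796²/2 = 0.995282 m².
Resultant F = γ·h_c·A = 9.81 × 0.681311 × 0.995282 = 6.65213 kN.

F ≈ 6.652 kN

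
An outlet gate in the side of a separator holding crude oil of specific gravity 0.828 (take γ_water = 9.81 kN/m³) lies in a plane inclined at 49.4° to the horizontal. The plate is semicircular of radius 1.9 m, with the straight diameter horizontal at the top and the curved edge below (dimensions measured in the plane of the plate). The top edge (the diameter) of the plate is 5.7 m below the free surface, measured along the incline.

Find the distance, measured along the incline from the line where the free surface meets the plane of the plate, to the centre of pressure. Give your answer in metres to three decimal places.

y_p = 6.545 m

γ = 0.828 × 9.81 = 8.12268 kN/m³.
Let θ = 49.4° be the plate's angle to the horizontal; measure y along the incline from where the plane meets the free surface. Vertical depth h = y·sinθ with sinθ = 0.759271.
The centroid of a semicircle lies 4r/(3π) = 0.806385 m from the diameter, here below the top edge, so y_c = 5.7 + 0.806385 = 6.50638 m and h_c = 6.50638 × 0.759271 = 4.94011 m.
A = πr²/2 = π × 1.9²/2 = 5.67057 m².
Resultant F = γ·h_c·A = 8.12268 × 4.94011 × 5.67057 = 227.543 kN.
I_c = (π/8 − 8/(9π))·r⁴ = 0.109757 × 1.9⁴ = 1.43036 m⁴.
Centre of pressure: y_p = y_c + I_c/(y_c·A) = 6.50638 + 1.43036/(6.50638 × 5.67057) = 6.50638 + 0.0387685 = 6.54515 m along the plane.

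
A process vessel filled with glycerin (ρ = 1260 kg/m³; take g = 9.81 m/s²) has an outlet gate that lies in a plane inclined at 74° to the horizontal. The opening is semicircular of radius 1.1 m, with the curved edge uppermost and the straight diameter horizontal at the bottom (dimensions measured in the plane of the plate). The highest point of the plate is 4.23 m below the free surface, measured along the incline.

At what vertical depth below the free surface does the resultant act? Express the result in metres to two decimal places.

γ = ρg = 1260 × 9.81 / 1000 = 12.3606 kN/m³.
Let θ = 74° be the plate's angle to the horizontal; measure y along the incline from where the plane meets the free surface. Vertical depth h = y·sinθ with sinθ = 0.961262.
The centroid lies 4r/(3π) = 0.466854 m above the diameter, so r − 4r/(3π) = 1.1 − 0.466854 = 0.633146 m below the topmost point, so y_c = 4.23 + 0.633146 = 4.86315 m and h_c = 4.86315 × 0.961262 = 4.67476 m.
A = πr²/2 = π × 1.1²/2 = 1.90066 m².
Resultant F = γ·h_c·A = 12.3606 × 4.67476 × 1.90066 = 109.826 kN.
I_c = (π/8 − 8/(9π))·r⁴ = 0.109757 × 1.1⁴ = 0.160695 m⁴.
Centre of pressure: y_p = y_c + I_c/(y_c·A) = 4.86315 + 0.160695/(4.86315 × 1.90066) = 4.86315 + 0.0173852 = 4.88054 m along the plane.
Vertically, h_p = y_p·sinθ = 4.88054 × 0.961262 = 4.69148 m.

h_p = 4.69 m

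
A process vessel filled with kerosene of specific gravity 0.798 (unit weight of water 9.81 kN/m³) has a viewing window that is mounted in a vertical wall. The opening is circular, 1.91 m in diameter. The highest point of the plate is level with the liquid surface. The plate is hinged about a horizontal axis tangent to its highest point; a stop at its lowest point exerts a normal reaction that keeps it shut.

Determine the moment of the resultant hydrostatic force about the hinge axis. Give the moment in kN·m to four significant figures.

γ = 0.798 × 9.81 = 7.82838 kN/m³.
The centroid is at the centre, 0.955 m below the top of the plate, so the centroid depth is h_c = 0.955 m.
A = π(0.955)² = 2.86521 m².
Resultant F = γ·h_c·A = 7.82838 × 0.955 × 2.86521 = 21.4206 kN.
I_c = πr⁴/4 = π × 0.955⁴/4 = 0.653286 m⁴.
Centre of pressure: y_p = y_c + I_c/(y_c·A) = 0.955 + 0.653286/(0.955 × 2.86521) = 0.955 + 0.23875 = 1.19375 m along the plane.
The resultant acts 0.955 + 0.23875 = 1.19375 m (along the plate) below the hinge at the top edge, so the moment about the hinge is M = F × 1.19375 = 21.4206 × 1.19375 = 25.5708 kN·m.

M ≈ 25.57 kN·m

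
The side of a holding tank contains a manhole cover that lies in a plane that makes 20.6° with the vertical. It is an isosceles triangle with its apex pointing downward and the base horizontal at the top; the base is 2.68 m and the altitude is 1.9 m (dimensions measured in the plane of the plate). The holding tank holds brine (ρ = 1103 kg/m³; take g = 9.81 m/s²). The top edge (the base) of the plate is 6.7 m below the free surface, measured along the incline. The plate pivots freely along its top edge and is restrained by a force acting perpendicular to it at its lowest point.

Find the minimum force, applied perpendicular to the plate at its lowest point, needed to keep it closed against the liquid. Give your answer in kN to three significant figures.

γ = ρg = 1103 × 9.81 / 1000 = 10.82043 kN/m³.
The plate makes 20.6° with the vertical, i.e. θ = 90° − 20.6° = 69.4° to the horizontal. Measuring y along the incline from the free-surface line, vertical depth h = y·sinθ with sinθ = 0.936060.
With the apex down, the centroid sits h/3 = 1.9/3 = 0.633333 m below the base (the top edge), so y_c = 6.7 + 0.633333 = 7.33333 m and h_c = 7.33333 × 0.936060 = 6.86444 m.
A = ½ × 2.68 × 1.9 = 2.546 m².
Resultant F = γ·h_c·A = 10.82043 × 6.86444 × 2.546 = 189.107 kN.
I_c = b·h³/36 = 2.68 × 1.9³/36 = 0.510614 m⁴.
Centre of pressure: y_p = y_c + I_c/(y_c·A) = 7.33333 + 0.510614/(7.33333 × 2.546) = 7.33333 + 0.0273485 = 7.36068 m along the plane.
The resultant acts 0.633333 + 0.0273485 = 0.660682 m (along the plate) below the hinge at the top edge, so the moment about the hinge is M = F × 0.660682 = 189.107 × 0.660682 = 124.94 kN·m.
A normal force at the bottom, 1.9 m from the hinge, must supply this moment: P = 124.94/1.9 = 65.7579 kN.

P ≈ 65.8 kN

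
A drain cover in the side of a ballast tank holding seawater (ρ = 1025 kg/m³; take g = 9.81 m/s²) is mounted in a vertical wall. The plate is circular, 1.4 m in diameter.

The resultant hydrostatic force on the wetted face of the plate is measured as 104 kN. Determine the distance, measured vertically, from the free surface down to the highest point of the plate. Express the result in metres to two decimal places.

γ = ρg = 1025 × 9.81 / 1000 = 10.05525 kN/m³.
A = π(0.7)² = 1.53938 m².
From F = γ·h_c·A, the centroid depth is h_c = 104/(10.05525 × 1.53938) = 6.71885 m.
The centroid is at the centre, 0.7 m below the top of the plate, so the highest point sits at h_top = 6.71885 − 0.7 = 6.01885 m below the surface.

d_top ≈ 6.02 m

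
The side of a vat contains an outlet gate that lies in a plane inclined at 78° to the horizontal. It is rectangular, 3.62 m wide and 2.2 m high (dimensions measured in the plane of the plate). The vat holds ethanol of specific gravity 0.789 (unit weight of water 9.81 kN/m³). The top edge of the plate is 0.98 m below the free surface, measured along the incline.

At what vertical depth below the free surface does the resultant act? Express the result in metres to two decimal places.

h_p = 2.22 m

γ = 0.789 × 9.81 = 7.74009 kN/m³.
Let θ = 78° be the plate's angle to the horizontal; measure y along the incline from where the plane meets the free surface. Vertical depth h = y·sinθ with sinθ = 0.978148.
The centroid lies 2.2/2 = 1.1 m below the top edge, so y_c = 0.98 + 1.1 = 2.08 m and h_c = 2.08 × 0.978148 = 2.03455 m.
A = 3.62 × 2.2 = 7.964 m².
Resultant F = γ·h_c·A = 7.74009 × 2.03455 × 7.964 = 125.414 kN.
I_c = b·h³/12 = 3.62 × 2.2³/12 = 3.21215 m⁴.
Centre of pressure: y_p = y_c + I_c/(y_c·A) = 2.08 + 3.21215/(2.08 × 7.964) = 2.08 + 0.19391 = 2.27391 m along the plane.
Vertically, h_p = y_p·sinθ = 2.27391 × 0.978148 = 2.22422 m.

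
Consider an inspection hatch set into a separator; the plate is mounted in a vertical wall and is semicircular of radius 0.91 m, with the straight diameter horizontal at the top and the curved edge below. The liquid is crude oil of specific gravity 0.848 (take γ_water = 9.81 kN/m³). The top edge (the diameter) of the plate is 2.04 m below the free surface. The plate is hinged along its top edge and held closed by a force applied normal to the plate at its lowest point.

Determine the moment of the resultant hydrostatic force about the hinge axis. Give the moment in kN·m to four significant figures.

γ = 0.848 × 9.81 = 8.31888 kN/m³.
The centroid of a semicircle lies 4r/(3π) = 0.386216 m from the diameter, here below the top edge, so the centroid depth is h_c = 2.04 + 0.386216 = 2.42622 m.
A = πr²/2 = π × 0.91²/2 = 1.30078 m².
Resultant F = γ·h_c·A = 8.31888 × 2.42622 × 1.30078 = 26.2542 kN.
I_c = (π/8 − 8/(9π))·r⁴ = 0.109757 × 0.91⁴ = 0.0752658 m⁴.
Centre of pressure: y_p = y_c + I_c/(y_c·A) = 2.42622 + 0.0752658/(2.42622 × 1.30078) = 2.42622 + 0.0238486 = 2.45007 m along the plane.
The resultant acts 0.386216 + 0.0238486 = 0.410065 m (along the plate) below the hinge at the top edge, so the moment about the hinge is M = F × 0.410065 = 26.2542 × 0.410065 = 10.7659 kN·m.

M ≈ 10.77 kN·m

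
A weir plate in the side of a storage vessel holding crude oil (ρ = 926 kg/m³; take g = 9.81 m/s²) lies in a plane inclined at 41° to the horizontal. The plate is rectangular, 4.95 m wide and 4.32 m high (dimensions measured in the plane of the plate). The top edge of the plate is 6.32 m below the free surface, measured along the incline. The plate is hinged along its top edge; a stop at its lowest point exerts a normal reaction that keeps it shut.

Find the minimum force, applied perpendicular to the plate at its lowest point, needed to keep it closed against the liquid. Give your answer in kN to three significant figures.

γ = ρg = 926 × 9.81 / 1000 = 9.08406 kN/m³.
Let θ = 41° be the plate's angle to the horizontal; measure y along the incline from where the plane meets the free surface. Vertical depth h = y·sinθ with sinθ = 0.656059.
The centroid lies 4.32/2 = 2.16 m below the top edge, so y_c = 6.32 + 2.16 = 8.48 m and h_c = 8.48 × 0.656059 = 5.56338 m.
A = 4.95 × 4.32 = 21.384 m².
Resultant F = γ·h_c·A = 9.08406 × 5.56338 × 21.384 = 1080.71 kN.
I_c = b·h³/12 = 4.95 × 4.32³/12 = 33.2564 m⁴.
Centre of pressure: y_p = y_c + I_c/(y_c·A) = 8.48 + 33.2564/(8.48 × 21.384) = 8.48 + 0.183396 = 8.6634 m along the plane.
The resultant acts 2.16 + 0.183396 = 2.3434 m (along the plate) below the hinge at the top edge, so the moment about the hinge is M = F × 2.3434 = 1080.71 × 2.3434 = 2532.54 kN·m.
A normal force at the bottom, 4.32 m from the hinge, must supply this moment: P = 2532.54/4.32 = 586.236 kN.

P ≈ 586 kN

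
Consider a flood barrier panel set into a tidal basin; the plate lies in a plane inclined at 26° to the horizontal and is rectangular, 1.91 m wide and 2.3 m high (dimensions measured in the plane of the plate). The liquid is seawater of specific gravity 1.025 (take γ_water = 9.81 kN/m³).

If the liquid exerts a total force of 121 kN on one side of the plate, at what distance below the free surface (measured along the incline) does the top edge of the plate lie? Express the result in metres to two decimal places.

y_top ≈ 5.10 m

γ = 1.025 × 9.81 = 10.05525 kN/m³.
A = 1.91 × 2.3 = 4.393 m².
From F = γ·h_c·A, the centroid depth is h_c = 121/(10.05525 × 4.393) = 2.73925 m.
Let θ = 26° be the plate's angle to the horizontal; measure y along the incline from where the plane meets the free surface. Vertical depth h = y·sinθ with sinθ = 0.438371.
Along the incline, y_c = h_c/sinθ = 2.73925/0.438371 = 6.2487 m.
The centroid lies 2.3/2 = 1.15 m below the top edge, so the top edge sits at y_top = 6.2487 − 1.15 = 5.0987 m along the incline.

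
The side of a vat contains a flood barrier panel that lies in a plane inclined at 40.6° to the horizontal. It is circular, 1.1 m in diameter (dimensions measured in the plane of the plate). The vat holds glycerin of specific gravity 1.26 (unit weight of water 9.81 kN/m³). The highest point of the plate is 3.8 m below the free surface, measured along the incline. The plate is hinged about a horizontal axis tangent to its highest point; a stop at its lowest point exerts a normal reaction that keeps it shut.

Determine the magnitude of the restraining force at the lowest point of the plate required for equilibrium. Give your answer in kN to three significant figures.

γ = 1.26 × 9.81 = 12.3606 kN/m³.
Let θ = 40.6° be the plate's angle to the horizontal; measure y along the incline from where the plane meets the free surface. Vertical depth h = y·sinθ with sinθ = 0.650774.
The centroid is at the centre, 0.55 m below the top of the plate, so y_c = 3.8 + 0.55 = 4.35 m and h_c = 4.35 × 0.650774 = 2.83087 m.
A = π(0.55)² = 0.950332 m².
Resultant F = γ·h_c·A = 12.3606 × 2.83087 × 0.950332 = 33.2533 kN.
I_c = πr⁴/4 = π × 0.55⁴/4 = 0.0718688 m⁴.
Centre of pressure: y_p = y_c + I_c/(y_c·A) = 4.35 + 0.0718688/(4.35 × 0.950332) = 4.35 + 0.017385 = 4.36738 m along the plane.
The resultant acts 0.55 + 0.017385 = 0.567385 m (along the plate) below the hinge at the top edge, so the moment about the hinge is M = F × 0.567385 = 33.2533 × 0.567385 = 18.8674 kN·m.
A normal force at the bottom, 1.1 m from the hinge, must supply this moment: P = 18.8674/1.1 = 17.1522 kN.

P ≈ 17.2 kN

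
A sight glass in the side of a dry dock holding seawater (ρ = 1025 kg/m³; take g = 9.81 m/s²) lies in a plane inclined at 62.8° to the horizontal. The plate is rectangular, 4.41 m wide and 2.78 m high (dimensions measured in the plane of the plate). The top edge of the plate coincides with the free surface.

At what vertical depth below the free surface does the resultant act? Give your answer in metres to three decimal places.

h_p = 1.648 m

γ = ρg = 1025 × 9.81 / 1000 = 10.05525 kN/m³.
Let θ = 62.8° be the plate's angle to the horizontal; measure y along the incline from where the plane meets the free surface. Vertical depth h = y·sinθ with sinθ = 0.889416.
The centroid lies 2.78/2 = 1.39 m below the top edge, so y_c = 1.39 m and h_c = 1.39 × 0.889416 = 1.23629 m.
A = 4.41 × 2.78 = 12.2598 m².
Resultant F = γ·h_c·A = 10.05525 × 1.23629 × 12.2598 = 152.404 kN.
I_c = b·h³/12 = 4.41 × 2.78³/12 = 7.89572 m⁴.
Centre of pressure: y_p = y_c + I_c/(y_c·A) = 1.39 + 7.89572/(1.39 × 12.2598) = 1.39 + 0.463333 = 1.85333 m along the plane.
Vertically, h_p = y_p·sinθ = 1.85333 × 0.889416 = 1.64838 m.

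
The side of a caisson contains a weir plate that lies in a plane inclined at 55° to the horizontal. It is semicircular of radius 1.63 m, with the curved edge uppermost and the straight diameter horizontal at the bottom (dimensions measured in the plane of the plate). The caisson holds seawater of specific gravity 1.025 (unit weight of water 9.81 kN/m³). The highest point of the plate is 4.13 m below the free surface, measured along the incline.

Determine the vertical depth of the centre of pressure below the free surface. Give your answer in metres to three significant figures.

γ = 1.025 × 9.81 = 10.05525 kN/m³.
Let θ = 55° be the plate's angle to the horizontal; measure y along the incline from where the plane meets the free surface. Vertical depth h = y·sinθ with sinθ = 0.819152.
The centroid lies 4r/(3π) = 0.691793 m above the diameter, so r − 4r/(3π) = 1.63 − 0.691793 = 0.938207 m below the topmost point, so y_c = 4.13 + 0.938207 = 5.06821 m and h_c = 5.06821 × 0.819152 = 4.15163 m.
A = πr²/2 = π × 1.63²/2 = 4.17345 m².
Resultant F = γ·h_c·A = 10.05525 × 4.15163 × 4.17345 = 174.223 kN.
I_c = (π/8 − 8/(9π))·r⁴ = 0.109757 × 1.63⁴ = 0.774788 m⁴.
Centre of pressure: y_p = y_c + I_c/(y_c·A) = 5.06821 + 0.774788/(5.06821 × 4.17345) = 5.06821 + 0.0366297 = 5.10484 m along the plane.
Vertically, h_p = y_p·sinθ = 5.10484 × 0.819152 = 4.18164 m.

h_p = 4.18 m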